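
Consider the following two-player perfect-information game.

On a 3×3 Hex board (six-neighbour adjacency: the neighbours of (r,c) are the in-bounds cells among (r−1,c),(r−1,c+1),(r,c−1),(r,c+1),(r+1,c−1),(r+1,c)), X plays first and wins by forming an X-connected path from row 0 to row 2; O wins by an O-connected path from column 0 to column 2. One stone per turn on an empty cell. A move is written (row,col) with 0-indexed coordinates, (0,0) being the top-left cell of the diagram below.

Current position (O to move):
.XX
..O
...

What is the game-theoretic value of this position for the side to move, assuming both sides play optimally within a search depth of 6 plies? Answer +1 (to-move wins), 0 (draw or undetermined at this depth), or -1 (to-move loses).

p1 O@[.XX/..O/...]: (0,0)[OXX/..O/...]-1 (1,0)[.XX/O.O/...]-1 (1,1)[.XX/.OO/...]+1* (2,0)[.XX/..O/O..]+1 (2,1)[.XX/..O/.O.]-1 (2,2)[.XX/..O/..O]-1
p2 X@[.XX/.OO/...]: (0,0)[XXX/.OO/...]-1* (1,0)[.XX/XOO/...]-1 (2,0)[.XX/.OO/X..]-1 (2,1)[.XX/.OO/.X.]-1 (2,2)[.XX/.OO/..X]-1
p3 O@[XXX/.OO/...]: (1,0)[XXX/OOO/...]+1* (2,0)[XXX/.OO/O..]+1 (2,1)[XXX/.OO/.O.]+1 (2,2)[XXX/.OO/..O]+1
p4 X@[XXX/OOO/...] terminal -1; root [.XX/..O/...] d6

value(.XX/..O/..., O) = +1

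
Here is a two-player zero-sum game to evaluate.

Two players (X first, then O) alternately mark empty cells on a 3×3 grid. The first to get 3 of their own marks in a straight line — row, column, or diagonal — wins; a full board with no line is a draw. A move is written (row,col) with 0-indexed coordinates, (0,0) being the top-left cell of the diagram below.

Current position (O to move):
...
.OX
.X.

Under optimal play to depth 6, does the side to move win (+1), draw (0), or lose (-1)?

value(.../.OX/.X., O) = 0

[.../.OX/.X.] O move#1: (0,0):-1/O../.OX/.X., (0,1):-1/.O./.OX/.X., (0,2):+0/..O/.OX/.X.*, (1,0):-1/.../OOX/.X., (2,0):+0/.../.OX/OX., (2,2):+0/.../.OX/.XO
[..O/.OX/.X.] X move#2: (0,0):-1/X.O/.OX/.X., (0,1):-1/.XO/.OX/.X., (1,0):-1/..O/XOX/.X., (2,0):+0/..O/.OX/XX.*, (2,2):-1/..O/.OX/.XX
[..O/.OX/XX.] O move#3: (0,0):-1/O.O/.OX/XX., (0,1):-1/.OO/.OX/XX., (1,0):-1/..O/OOX/XX., (2,2):+0/..O/.OX/XXO*
[..O/.OX/XXO] X move#4: (0,0):+0/X.O/.OX/XXO*, (0,1):-1/.XO/.OX/XXO, (1,0):-1/..O/XOX/XXO
[X.O/.OX/XXO] O move#5: (0,1):-1/XOO/.OX/XXO, (1,0):+0/X.O/OOX/XXO*
[X.O/OOX/XXO] X move#6: (0,1):+0/XXO/OOX/XXO*
[XXO/OOX/XXO] end (terminal +0, O#7); searched .../.OX/.X. to 6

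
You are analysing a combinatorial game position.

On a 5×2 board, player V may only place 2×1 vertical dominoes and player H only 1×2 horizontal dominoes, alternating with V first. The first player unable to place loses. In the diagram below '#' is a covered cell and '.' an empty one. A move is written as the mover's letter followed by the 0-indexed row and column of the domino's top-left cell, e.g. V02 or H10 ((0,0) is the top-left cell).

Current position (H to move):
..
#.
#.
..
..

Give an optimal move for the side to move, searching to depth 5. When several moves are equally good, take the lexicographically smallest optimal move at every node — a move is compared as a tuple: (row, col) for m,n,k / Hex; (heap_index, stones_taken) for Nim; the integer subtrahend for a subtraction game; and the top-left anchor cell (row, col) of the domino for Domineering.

H's best at [../#./#./../..]: H30

p1 H@[../#./#./../..]: H00[##/#./#./../..]-1 H30[../#./#./##/..]+1* H40[../#./#./../##]+1
p2 V@[../#./#./##/..]: V01[.#/##/#./##/..]-1* V11[../##/##/##/..]-1
p3 H@[.#/##/#./##/..]: H40[.#/##/#./##/##]+1*
p4 V@[.#/##/#./##/##] terminal -1; root [../#./#./../..] d5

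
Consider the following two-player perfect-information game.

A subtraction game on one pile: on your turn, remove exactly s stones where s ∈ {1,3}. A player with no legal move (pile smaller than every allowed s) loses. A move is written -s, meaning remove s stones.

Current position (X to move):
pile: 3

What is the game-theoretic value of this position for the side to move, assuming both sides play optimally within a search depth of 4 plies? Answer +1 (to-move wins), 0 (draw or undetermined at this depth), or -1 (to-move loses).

p1 X@[3]: -1[2]+1* -3[0]+1
p2 O@[2]: -1[1]-1*
p3 X@[1]: -1[0]+1*
p4 O@[0] terminal -1; root [3] d4

value(3, X) = +1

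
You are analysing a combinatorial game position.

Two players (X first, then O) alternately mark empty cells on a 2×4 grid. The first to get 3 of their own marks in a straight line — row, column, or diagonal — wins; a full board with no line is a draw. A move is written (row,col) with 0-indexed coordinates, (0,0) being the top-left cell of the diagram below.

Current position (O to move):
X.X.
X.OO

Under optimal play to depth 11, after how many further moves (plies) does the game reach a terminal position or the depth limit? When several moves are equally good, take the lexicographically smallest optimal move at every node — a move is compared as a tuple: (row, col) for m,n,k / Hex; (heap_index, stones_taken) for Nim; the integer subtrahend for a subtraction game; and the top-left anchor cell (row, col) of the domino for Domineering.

p1 O@[X.X./X.OO]: (0,1)[XOX./X.OO]+0 (0,3)[X.XO/X.OO]-1 (1,1)[X.X./XOOO]+1*
p2 X@[X.X./XOOO] terminal -1; root [X.X./X.OO] d11

PV length from [X.X./X.OO]: 1 ply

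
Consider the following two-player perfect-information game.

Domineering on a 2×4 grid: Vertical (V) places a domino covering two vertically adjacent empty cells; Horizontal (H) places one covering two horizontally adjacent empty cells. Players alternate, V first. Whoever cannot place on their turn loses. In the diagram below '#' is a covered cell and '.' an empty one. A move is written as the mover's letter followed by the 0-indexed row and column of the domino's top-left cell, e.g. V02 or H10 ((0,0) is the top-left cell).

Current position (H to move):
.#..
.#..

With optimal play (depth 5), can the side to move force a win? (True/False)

p1 H@[.#../.#..]: H02[.###/.#..]+1* H12[.#../.###]+1
p2 V@[.###/.#..]: V00[####/##..]-1*
p3 H@[####/##..]: H12[####/####]+1*
p4 V@[####/####] terminal -1; root [.#../.#..] d5

H winning at [.#../.#..]: True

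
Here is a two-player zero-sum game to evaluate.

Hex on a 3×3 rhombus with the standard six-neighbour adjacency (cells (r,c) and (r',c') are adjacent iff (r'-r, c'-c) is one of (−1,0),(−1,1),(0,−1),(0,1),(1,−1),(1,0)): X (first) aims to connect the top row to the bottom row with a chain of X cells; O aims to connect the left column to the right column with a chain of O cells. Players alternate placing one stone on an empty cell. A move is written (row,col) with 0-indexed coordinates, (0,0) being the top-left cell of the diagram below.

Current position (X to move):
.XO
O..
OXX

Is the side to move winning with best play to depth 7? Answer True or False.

[.XO/O../OXX] X move#1: (0,0):-1/XXO/O../OXX, (1,1):+1/.XO/OX./OXX*, (1,2):-1/.XO/O.X/OXX
[.XO/OX./OXX] end (terminal -1, O#2); searched .XO/O../OXX to 7

X winning at [.XO/O../OXX]: True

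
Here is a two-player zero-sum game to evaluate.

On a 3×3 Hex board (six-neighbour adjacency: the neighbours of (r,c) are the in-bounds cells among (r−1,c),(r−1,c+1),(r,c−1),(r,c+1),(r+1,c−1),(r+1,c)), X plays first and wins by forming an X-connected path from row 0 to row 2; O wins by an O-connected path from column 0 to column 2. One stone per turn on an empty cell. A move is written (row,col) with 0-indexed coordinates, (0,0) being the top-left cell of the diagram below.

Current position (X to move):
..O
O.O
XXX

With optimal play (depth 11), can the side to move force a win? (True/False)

[..O/O.O/XXX] X move#1: (0,0):-1/X.O/O.O/XXX*, (0,1):-1/.XO/O.O/XXX, (1,1):-1/..O/OXO/XXX
[X.O/O.O/XXX] O move#2: (0,1):+1/XOO/O.O/XXX*, (1,1):+1/X.O/OOO/XXX
[XOO/O.O/XXX] end (terminal -1, X#3); searched ..O/O.O/XXX to 11

X winning at [..O/O.O/XXX]: False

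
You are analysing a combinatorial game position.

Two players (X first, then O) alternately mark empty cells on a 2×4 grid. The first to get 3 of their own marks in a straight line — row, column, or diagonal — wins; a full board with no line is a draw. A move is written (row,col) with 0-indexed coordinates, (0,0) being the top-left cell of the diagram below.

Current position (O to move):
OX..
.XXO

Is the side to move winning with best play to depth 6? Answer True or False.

ply 1, O at OX../.XXO | (0,2)=-1→OXO./.XXO; (0,3)=-1→OX.O/.XXO; (1,0)=+0→OX../OXXO*
ply 2, X at OX../OXXO | (0,2)=+0→OXX./OXXO*; (0,3)=+0→OX.X/OXXO
ply 3, O at OXX./OXXO | (0,3)=+0→OXXO/OXXO*
ply 4: OXXO/OXXO is terminal +0 (X); from OX../.XXO depth 6

O winning at [OX../.XXO]: False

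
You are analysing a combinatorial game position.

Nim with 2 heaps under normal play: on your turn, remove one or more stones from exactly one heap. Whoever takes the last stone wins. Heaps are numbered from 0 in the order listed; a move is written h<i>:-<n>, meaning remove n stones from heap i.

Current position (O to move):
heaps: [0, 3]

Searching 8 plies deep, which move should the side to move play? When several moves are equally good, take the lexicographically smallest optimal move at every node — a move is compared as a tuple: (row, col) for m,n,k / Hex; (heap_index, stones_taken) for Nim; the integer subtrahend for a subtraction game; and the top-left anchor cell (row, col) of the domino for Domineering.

O's best at [(0,3)]: h1:-3

ply 1, O at (0,3) | h1:-1=-1→(0,2); h1:-2=-1→(0,1); h1:-3=+1→(0,0)*
ply 2: (0,0) is terminal -1 (X); from (0,3) depth 8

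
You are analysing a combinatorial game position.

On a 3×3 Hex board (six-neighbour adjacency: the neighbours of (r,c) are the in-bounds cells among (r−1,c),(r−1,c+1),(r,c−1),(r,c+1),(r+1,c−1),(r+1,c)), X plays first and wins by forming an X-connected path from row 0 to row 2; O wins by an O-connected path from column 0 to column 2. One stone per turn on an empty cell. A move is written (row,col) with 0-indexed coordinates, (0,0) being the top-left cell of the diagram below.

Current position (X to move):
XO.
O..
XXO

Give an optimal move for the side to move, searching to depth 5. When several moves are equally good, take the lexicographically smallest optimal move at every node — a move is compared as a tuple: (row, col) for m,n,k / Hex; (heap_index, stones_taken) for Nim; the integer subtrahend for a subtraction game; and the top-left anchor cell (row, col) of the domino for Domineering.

[XO./O../XXO] X move#1: (0,2):+1/XOX/O../XXO*, (1,1):-1/XO./OX./XXO, (1,2):-1/XO./O.X/XXO
[XOX/O../XXO] O move#2: (1,1):-1/XOX/OO./XXO*, (1,2):-1/XOX/O.O/XXO
[XOX/OO./XXO] X move#3: (1,2):+1/XOX/OOX/XXO*
[XOX/OOX/XXO] end (terminal -1, O#4); searched XO./O../XXO to 5

X's best at [XO./O../XXO]: (0,2)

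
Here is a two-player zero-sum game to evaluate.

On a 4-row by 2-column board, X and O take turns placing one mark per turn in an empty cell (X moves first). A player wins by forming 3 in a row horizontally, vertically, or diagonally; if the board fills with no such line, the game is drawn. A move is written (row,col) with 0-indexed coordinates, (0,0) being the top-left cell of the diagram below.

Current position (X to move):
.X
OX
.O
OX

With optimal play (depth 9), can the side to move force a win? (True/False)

[.X/OX/.O/OX] X move#1: (0,0):-1/XX/OX/.O/OX, (2,0):+0/.X/OX/XO/OX*
[.X/OX/XO/OX] O move#2: (0,0):+0/OX/OX/XO/OX*
[OX/OX/XO/OX] end (terminal +0, X#3); searched .X/OX/.O/OX to 9

X winning at [.X/OX/.O/OX]: False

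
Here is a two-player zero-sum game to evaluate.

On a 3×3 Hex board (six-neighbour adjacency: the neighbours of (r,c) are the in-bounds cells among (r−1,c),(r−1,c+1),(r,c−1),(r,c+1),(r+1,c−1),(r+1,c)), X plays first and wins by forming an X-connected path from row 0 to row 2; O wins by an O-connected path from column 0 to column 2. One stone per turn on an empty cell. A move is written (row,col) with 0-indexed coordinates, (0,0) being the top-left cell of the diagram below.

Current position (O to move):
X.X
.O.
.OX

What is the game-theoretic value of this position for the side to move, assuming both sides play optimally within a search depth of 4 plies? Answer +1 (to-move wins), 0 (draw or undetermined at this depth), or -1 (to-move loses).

value(X.X/.O./.OX, O) = +1

p1 O@[X.X/.O./.OX]: (0,1)[XOX/.O./.OX]-1 (1,0)[X.X/OO./.OX]-1 (1,2)[X.X/.OO/.OX]+1* (2,0)[X.X/.O./OOX]-1
p2 X@[X.X/.OO/.OX]: (0,1)[XXX/.OO/.OX]-1* (1,0)[X.X/XOO/.OX]-1 (2,0)[X.X/.OO/XOX]-1
p3 O@[XXX/.OO/.OX]: (1,0)[XXX/OOO/.OX]+1* (2,0)[XXX/.OO/OOX]+1
p4 X@[XXX/OOO/.OX] terminal -1; root [X.X/.O./.OX] d4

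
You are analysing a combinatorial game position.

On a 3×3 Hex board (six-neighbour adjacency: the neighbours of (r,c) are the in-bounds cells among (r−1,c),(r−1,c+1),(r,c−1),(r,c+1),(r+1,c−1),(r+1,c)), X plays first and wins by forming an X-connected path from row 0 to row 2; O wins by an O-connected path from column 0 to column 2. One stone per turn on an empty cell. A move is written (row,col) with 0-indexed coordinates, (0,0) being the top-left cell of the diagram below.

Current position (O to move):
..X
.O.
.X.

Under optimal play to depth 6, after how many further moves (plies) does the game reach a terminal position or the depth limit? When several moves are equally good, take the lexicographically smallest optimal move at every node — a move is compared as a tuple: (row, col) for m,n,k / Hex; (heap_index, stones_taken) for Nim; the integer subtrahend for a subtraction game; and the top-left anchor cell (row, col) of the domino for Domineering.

PV length from [..X/.O./.X.]: 5 plies

ply 1, O at ..X/.O./.X. | (0,0)=-1→O.X/.O./.X.; (0,1)=-1→.OX/.O./.X.; (1,0)=-1→..X/OO./.X.; (1,2)=+1→..X/.OO/.X.*; (2,0)=-1→..X/.O./OX.; (2,2)=-1→..X/.O./.XO
ply 2, X at ..X/.OO/.X. | (0,0)=-1→X.X/.OO/.X.*; (0,1)=-1→.XX/.OO/.X.; (1,0)=-1→..X/XOO/.X.; (2,0)=-1→..X/.OO/XX.; (2,2)=-1→..X/.OO/.XX
ply 3, O at X.X/.OO/.X. | (0,1)=+1→XOX/.OO/.X.*; (1,0)=+1→X.X/OOO/.X.; (2,0)=+1→X.X/.OO/OX.; (2,2)=+1→X.X/.OO/.XO
ply 4, X at XOX/.OO/.X. | (1,0)=-1→XOX/XOO/.X.*; (2,0)=-1→XOX/.OO/XX.; (2,2)=-1→XOX/.OO/.XX
ply 5, O at XOX/XOO/.X. | (2,0)=+1→XOX/XOO/OX.*; (2,2)=-1→XOX/XOO/.XO
ply 6: XOX/XOO/OX. is terminal -1 (X); from ..X/.O./.X. depth 6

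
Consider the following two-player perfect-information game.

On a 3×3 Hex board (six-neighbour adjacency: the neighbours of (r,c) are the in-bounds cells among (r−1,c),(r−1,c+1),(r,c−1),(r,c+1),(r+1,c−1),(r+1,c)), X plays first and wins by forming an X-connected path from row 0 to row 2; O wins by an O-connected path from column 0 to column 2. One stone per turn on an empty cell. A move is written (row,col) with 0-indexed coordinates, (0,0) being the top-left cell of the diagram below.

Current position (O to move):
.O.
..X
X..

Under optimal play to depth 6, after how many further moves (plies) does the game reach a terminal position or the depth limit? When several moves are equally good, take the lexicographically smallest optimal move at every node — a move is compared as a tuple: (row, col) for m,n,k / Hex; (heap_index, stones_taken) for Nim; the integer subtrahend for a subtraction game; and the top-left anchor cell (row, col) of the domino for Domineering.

ply 1, O at .O./..X/X.. | (0,0)=-1→OO./..X/X..; (0,2)=+1→.OO/..X/X..*; (1,0)=-1→.O./O.X/X..; (1,1)=-1→.O./.OX/X..; (2,1)=-1→.O./..X/XO.; (2,2)=-1→.O./..X/X.O
ply 2, X at .OO/..X/X.. | (0,0)=-1→XOO/..X/X..*; (1,0)=-1→.OO/X.X/X..; (1,1)=-1→.OO/.XX/X..; (2,1)=-1→.OO/..X/XX.; (2,2)=-1→.OO/..X/X.X
ply 3, O at XOO/..X/X.. | (1,0)=+1→XOO/O.X/X..*; (1,1)=-1→XOO/.OX/X..; (2,1)=-1→XOO/..X/XO.; (2,2)=-1→XOO/..X/X.O
ply 4: XOO/O.X/X.. is terminal -1 (X); from .O./..X/X.. depth 6

PV length from [.O./..X/X..]: 3 plies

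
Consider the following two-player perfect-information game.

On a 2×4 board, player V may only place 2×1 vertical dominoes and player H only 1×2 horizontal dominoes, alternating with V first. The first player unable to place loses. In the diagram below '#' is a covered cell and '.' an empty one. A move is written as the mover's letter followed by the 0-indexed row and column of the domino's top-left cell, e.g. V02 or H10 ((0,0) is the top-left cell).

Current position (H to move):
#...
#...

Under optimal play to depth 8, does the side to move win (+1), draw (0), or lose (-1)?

value(#.../#..., H) = +1

[#.../#...] H move#1: H01:+1/###./#...*, H02:+1/#.##/#..., H11:+1/#.../###., H12:+1/#.../#.##
[###./#...] V move#2: V03:-1/####/#..#*
[####/#..#] H move#3: H11:+1/####/####*
[####/####] end (terminal -1, V#4); searched #.../#... to 8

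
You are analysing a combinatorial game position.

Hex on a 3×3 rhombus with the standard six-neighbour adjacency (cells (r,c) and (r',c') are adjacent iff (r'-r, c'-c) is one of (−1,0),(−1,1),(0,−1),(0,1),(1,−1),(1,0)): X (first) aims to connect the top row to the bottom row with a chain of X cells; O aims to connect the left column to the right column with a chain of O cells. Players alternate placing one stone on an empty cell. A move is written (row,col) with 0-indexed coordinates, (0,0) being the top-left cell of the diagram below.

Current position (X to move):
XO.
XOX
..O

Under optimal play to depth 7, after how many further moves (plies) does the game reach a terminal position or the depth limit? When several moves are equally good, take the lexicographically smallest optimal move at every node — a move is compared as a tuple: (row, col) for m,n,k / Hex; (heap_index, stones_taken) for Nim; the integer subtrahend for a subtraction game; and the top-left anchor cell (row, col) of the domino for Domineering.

ply 1, X at XO./XOX/..O | (0,2)=+1→XOX/XOX/..O*; (2,0)=+1→XO./XOX/X.O; (2,1)=+1→XO./XOX/.XO
ply 2, O at XOX/XOX/..O | (2,0)=-1→XOX/XOX/O.O*; (2,1)=-1→XOX/XOX/.OO
ply 3, X at XOX/XOX/O.O | (2,1)=+1→XOX/XOX/OXO*
ply 4: XOX/XOX/OXO is terminal -1 (O); from XO./XOX/..O depth 7

PV length from [XO./XOX/..O]: 3 plies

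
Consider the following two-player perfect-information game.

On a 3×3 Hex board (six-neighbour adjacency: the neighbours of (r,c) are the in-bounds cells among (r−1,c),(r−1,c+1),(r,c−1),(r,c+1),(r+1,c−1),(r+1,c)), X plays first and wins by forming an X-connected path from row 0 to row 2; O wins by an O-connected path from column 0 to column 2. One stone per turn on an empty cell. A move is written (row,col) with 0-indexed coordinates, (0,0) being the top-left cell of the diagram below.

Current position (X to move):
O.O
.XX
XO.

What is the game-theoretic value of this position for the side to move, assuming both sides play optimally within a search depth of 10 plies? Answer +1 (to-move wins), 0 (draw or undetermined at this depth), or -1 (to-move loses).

[O.O/.XX/XO.] X move#1: (0,1):+1/OXO/.XX/XO.*, (1,0):-1/O.O/XXX/XO., (2,2):-1/O.O/.XX/XOX
[OXO/.XX/XO.] end (terminal -1, O#2); searched O.O/.XX/XO. to 10

value(O.O/.XX/XO., X) = +1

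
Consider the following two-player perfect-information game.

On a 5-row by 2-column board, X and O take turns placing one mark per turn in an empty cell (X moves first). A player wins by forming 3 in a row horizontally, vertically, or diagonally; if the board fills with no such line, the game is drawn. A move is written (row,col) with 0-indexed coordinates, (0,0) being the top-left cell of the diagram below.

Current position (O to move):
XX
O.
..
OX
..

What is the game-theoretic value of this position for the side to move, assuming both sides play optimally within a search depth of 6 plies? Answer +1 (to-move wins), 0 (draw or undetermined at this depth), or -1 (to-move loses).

value(XX/O./../OX/.., O) = +1

[XX/O./../OX/..] O move#1: (1,1):+0/XX/OO/../OX/.., (2,0):+1/XX/O./O./OX/..*, (2,1):+0/XX/O./.O/OX/.., (4,0):+0/XX/O./../OX/O., (4,1):+0/XX/O./../OX/.O
[XX/O./O./OX/..] end (terminal -1, X#2); searched XX/O./../OX/.. to 6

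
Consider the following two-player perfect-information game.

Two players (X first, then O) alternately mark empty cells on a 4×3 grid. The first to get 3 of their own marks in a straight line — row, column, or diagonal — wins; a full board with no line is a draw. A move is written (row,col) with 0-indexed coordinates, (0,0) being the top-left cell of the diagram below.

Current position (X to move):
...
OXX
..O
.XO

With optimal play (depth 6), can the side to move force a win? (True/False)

ply 1, X at .../OXX/..O/.XO | (0,0)=-1→X../OXX/..O/.XO; (0,1)=-1→.X./OXX/..O/.XO; (0,2)=-1→..X/OXX/..O/.XO; (2,0)=-1→.../OXX/X.O/.XO; (2,1)=+1→.../OXX/.XO/.XO*; (3,0)=-1→.../OXX/..O/XXO
ply 2: .../OXX/.XO/.XO is terminal -1 (O); from .../OXX/..O/.XO depth 6

X winning at [.../OXX/..O/.XO]: True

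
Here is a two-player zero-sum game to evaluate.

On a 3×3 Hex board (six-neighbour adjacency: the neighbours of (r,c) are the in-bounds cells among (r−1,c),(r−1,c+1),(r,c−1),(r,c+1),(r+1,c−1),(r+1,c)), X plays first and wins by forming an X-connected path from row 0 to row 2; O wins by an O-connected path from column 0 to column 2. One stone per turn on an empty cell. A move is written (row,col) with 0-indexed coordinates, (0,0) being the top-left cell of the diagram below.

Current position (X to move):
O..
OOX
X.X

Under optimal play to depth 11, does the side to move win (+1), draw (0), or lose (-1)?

p1 X@[O../OOX/X.X]: (0,1)[OX./OOX/X.X]-1 (0,2)[O.X/OOX/X.X]+1* (2,1)[O../OOX/XXX]-1
p2 O@[O.X/OOX/X.X] terminal -1; root [O../OOX/X.X] d11

value(O../OOX/X.X, X) = +1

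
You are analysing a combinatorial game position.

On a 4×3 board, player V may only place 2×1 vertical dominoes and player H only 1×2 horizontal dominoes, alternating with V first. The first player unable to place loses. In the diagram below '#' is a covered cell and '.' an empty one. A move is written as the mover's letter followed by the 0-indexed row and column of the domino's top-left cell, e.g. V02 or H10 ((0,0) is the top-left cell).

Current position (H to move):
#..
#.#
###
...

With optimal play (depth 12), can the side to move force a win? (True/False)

H winning at [#../#.#/###/...]: True

[#../#.#/###/...] H move#1: H01:+1/###/#.#/###/...*, H30:-1/#../#.#/###/##., H31:-1/#../#.#/###/.##
[###/#.#/###/...] end (terminal -1, V#2); searched #../#.#/###/... to 12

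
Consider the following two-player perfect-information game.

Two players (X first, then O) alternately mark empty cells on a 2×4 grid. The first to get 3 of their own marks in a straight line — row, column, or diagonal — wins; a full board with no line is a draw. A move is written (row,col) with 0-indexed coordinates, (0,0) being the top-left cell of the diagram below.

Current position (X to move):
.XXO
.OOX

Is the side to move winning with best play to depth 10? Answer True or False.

X winning at [.XXO/.OOX]: True

ply 1, X at .XXO/.OOX | (0,0)=+1→XXXO/.OOX*; (1,0)=+0→.XXO/XOOX
ply 2: XXXO/.OOX is terminal -1 (O); from .XXO/.OOX depth 10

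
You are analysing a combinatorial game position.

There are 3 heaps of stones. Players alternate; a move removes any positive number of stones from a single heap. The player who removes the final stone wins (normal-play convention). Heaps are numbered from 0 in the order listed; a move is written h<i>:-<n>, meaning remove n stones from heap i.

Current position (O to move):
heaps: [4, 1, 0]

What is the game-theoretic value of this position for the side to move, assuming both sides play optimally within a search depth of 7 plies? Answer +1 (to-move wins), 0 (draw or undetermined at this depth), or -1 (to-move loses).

value((4,1,0), O) = +1

[(4,1,0)] O move#1: h0:-1:-1/(3,1,0), h0:-2:-1/(2,1,0), h0:-3:+1/(1,1,0)*, h0:-4:-1/(0,1,0), h1:-1:-1/(4,0,0)
[(1,1,0)] X move#2: h0:-1:-1/(0,1,0)*, h1:-1:-1/(1,0,0)
[(0,1,0)] O move#3: h1:-1:+1/(0,0,0)*
[(0,0,0)] end (terminal -1, X#4); searched (4,1,0) to 7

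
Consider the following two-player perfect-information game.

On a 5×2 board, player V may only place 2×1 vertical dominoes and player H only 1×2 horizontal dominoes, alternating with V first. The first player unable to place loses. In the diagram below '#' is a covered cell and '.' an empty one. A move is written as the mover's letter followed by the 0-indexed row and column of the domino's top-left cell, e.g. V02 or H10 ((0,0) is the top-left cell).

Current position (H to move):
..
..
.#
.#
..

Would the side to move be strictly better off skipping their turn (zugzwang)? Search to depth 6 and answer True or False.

zugzwang(../../.#/.#/.., H) = False

p1 H@[../../.#/.#/..]: H00[##/../.#/.#/..]+1* H10[../##/.#/.#/..]+1 H40[../../.#/.#/##]-1
p2 V@[##/../.#/.#/..]: V10[##/#./##/.#/..]-1* V20[##/../##/##/..]-1 V30[##/../.#/##/#.]-1
p3 H@[##/#./##/.#/..]: H40[##/#./##/.#/##]+1*
p4 V@[##/#./##/.#/##] terminal -1; root [../../.#/.#/..] d6
suppose H passes — search the same position with V to move:
pass> p1 V@[../../.#/.#/..]: V00[#./#./.#/.#/..]+1* V01[.#/.#/.#/.#/..]+1 V10[../#./##/.#/..]+1 V20[../../##/##/..]-1 V30[../../.#/##/#.]-1
pass> p2 H@[#./#./.#/.#/..]: H40[#./#./.#/.#/##]-1*
pass> p3 V@[#./#./.#/.#/##]: V01[##/##/.#/.#/##]+1* V20[#./#./##/##/##]+1
pass> p4 H@[##/##/.#/.#/##] terminal -1; root [../../.#/.#/..] d6
for H: play +1, pass -1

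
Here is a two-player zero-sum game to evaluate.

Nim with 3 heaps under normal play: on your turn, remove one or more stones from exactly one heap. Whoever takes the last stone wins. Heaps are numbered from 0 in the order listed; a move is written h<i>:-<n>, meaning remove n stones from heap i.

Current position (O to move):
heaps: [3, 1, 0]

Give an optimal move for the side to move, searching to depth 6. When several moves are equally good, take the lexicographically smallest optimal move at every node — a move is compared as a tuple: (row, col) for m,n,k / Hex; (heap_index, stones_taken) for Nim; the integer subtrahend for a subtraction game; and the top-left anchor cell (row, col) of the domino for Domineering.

p1 O@[(3,1,0)]: h0:-1[(2,1,0)]-1 h0:-2[(1,1,0)]+1* h0:-3[(0,1,0)]-1 h1:-1[(3,0,0)]-1
p2 X@[(1,1,0)]: h0:-1[(0,1,0)]-1* h1:-1[(1,0,0)]-1
p3 O@[(0,1,0)]: h1:-1[(0,0,0)]+1*
p4 X@[(0,0,0)] terminal -1; root [(3,1,0)] d6

O's best at [(3,1,0)]: h0:-2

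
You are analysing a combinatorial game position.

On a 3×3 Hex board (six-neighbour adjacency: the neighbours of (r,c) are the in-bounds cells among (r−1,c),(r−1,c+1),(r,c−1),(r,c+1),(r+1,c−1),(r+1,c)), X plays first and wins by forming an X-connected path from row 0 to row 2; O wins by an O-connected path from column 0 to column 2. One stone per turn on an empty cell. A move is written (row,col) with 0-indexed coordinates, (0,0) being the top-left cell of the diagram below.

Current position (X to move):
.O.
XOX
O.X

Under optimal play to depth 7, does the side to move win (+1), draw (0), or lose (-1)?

ply 1, X at .O./XOX/O.X | (0,0)=-1→XO./XOX/O.X; (0,2)=+1→.OX/XOX/O.X*; (2,1)=-1→.O./XOX/OXX
ply 2: .OX/XOX/O.X is terminal -1 (O); from .O./XOX/O.X depth 7

value(.O./XOX/O.X, X) = +1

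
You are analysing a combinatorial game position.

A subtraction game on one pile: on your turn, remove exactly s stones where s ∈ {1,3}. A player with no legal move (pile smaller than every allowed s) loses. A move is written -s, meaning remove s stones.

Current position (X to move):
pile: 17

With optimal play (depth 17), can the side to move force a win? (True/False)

ply 1, X at 17 | -1=+1→16*; -3=+1→14
ply 2, O at 16 | -1=-1→15*; -3=-1→13
ply 3, X at 15 | -1=+1→14*; -3=+1→12
ply 4, O at 14 | -1=-1→13*; -3=-1→11
ply 5, X at 13 | -1=+1→12*; -3=+1→10
ply 6, O at 12 | -1=-1→11*; -3=-1→9
ply 7, X at 11 | -1=+1→10*; -3=+1→8
ply 8, O at 10 | -1=-1→9*; -3=-1→7
ply 9, X at 9 | -1=+1→8*; -3=+1→6
ply 10, O at 8 | -1=-1→7*; -3=-1→5
ply 11, X at 7 | -1=+1→6*; -3=+1→4
ply 12, O at 6 | -1=-1→5*; -3=-1→3
ply 13, X at 5 | -1=+1→4*; -3=+1→2
ply 14, O at 4 | -1=-1→3*; -3=-1→1
ply 15, X at 3 | -1=+1→2*; -3=+1→0
ply 16, O at 2 | -1=-1→1*
ply 17, X at 1 | -1=+1→0*
ply 18: 0 is terminal -1 (O); from 17 depth 17

X winning at [17]: True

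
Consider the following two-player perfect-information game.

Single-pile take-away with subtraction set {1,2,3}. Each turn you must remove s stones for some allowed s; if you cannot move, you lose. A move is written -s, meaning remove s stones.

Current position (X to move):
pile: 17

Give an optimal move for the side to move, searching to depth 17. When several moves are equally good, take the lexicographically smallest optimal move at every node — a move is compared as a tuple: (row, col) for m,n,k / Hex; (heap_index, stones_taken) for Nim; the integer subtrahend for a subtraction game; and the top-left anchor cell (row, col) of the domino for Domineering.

p1 X@[17]: -1[16]+1* -2[15]-1 -3[14]-1
p2 O@[16]: -1[15]-1* -2[14]-1 -3[13]-1
p3 X@[15]: -1[14]-1 -2[13]-1 -3[12]+1*
p4 O@[12]: -1[11]-1* -2[10]-1 -3[9]-1
p5 X@[11]: -1[10]-1 -2[9]-1 -3[8]+1*
p6 O@[8]: -1[7]-1* -2[6]-1 -3[5]-1
p7 X@[7]: -1[6]-1 -2[5]-1 -3[4]+1*
p8 O@[4]: -1[3]-1* -2[2]-1 -3[1]-1
p9 X@[3]: -1[2]-1 -2[1]-1 -3[0]+1*
p10 O@[0] terminal -1; root [17] d17

X's best at [17]: -1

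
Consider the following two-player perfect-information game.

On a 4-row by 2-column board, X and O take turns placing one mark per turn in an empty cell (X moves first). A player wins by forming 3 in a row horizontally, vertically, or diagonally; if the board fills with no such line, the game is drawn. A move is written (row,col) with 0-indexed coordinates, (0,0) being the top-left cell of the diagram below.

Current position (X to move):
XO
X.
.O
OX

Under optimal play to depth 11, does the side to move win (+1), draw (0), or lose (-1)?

value(XO/X./.O/OX, X) = +1

p1 X@[XO/X./.O/OX]: (1,1)[XO/XX/.O/OX]+0 (2,0)[XO/X./XO/OX]+1*
p2 O@[XO/X./XO/OX] terminal -1; root [XO/X./.O/OX] d11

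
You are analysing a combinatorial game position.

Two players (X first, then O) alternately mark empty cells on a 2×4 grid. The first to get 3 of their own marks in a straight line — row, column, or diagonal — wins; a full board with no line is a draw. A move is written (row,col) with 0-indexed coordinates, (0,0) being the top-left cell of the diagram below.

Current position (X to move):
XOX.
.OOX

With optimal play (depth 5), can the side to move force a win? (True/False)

[XOX./.OOX] X move#1: (0,3):-1/XOXX/.OOX, (1,0):+0/XOX./XOOX*
[XOX./XOOX] O move#2: (0,3):+0/XOXO/XOOX*
[XOXO/XOOX] end (terminal +0, X#3); searched XOX./.OOX to 5

X winning at [XOX./.OOX]: False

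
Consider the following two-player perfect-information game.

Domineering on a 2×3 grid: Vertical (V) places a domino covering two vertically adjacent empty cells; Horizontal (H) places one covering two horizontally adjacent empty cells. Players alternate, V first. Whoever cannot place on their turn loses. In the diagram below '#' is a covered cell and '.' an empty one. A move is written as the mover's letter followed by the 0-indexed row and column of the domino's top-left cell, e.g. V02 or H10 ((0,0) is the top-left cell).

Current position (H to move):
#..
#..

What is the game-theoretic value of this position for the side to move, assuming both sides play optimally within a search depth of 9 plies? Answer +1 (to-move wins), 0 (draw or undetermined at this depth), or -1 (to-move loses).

value(#../#.., H) = +1

[#../#..] H move#1: H01:+1/###/#..*, H11:+1/#../###
[###/#..] end (terminal -1, V#2); searched #../#.. to 9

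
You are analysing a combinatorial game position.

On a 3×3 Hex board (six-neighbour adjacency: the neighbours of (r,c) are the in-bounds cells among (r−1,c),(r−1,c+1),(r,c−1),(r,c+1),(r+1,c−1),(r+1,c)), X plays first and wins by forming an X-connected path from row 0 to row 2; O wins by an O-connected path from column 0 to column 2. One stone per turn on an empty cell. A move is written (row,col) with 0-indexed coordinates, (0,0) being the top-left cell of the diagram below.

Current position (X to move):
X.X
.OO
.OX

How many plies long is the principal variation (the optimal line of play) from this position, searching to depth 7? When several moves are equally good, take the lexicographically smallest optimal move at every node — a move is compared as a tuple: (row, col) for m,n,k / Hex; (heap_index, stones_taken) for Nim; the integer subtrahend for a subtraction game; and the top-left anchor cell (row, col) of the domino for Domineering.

PV length from [X.X/.OO/.OX]: 2 plies

p1 X@[X.X/.OO/.OX]: (0,1)[XXX/.OO/.OX]-1* (1,0)[X.X/XOO/.OX]-1 (2,0)[X.X/.OO/XOX]-1
p2 O@[XXX/.OO/.OX]: (1,0)[XXX/OOO/.OX]+1* (2,0)[XXX/.OO/OOX]+1
p3 X@[XXX/OOO/.OX] terminal -1; root [X.X/.OO/.OX] d7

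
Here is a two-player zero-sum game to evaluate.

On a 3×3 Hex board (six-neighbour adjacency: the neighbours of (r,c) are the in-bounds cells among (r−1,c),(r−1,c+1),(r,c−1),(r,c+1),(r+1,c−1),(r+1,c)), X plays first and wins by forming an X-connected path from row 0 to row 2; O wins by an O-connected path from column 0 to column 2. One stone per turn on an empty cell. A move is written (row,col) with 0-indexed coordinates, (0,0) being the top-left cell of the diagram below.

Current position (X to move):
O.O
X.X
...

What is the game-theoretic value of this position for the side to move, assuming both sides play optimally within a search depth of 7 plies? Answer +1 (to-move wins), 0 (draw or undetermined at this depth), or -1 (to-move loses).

ply 1, X at O.O/X.X/... | (0,1)=+1→OXO/X.X/...*; (1,1)=-1→O.O/XXX/...; (2,0)=-1→O.O/X.X/X..; (2,1)=-1→O.O/X.X/.X.; (2,2)=-1→O.O/X.X/..X
ply 2, O at OXO/X.X/... | (1,1)=-1→OXO/XOX/...*; (2,0)=-1→OXO/X.X/O..; (2,1)=-1→OXO/X.X/.O.; (2,2)=-1→OXO/X.X/..O
ply 3, X at OXO/XOX/... | (2,0)=+1→OXO/XOX/X..*; (2,1)=-1→OXO/XOX/.X.; (2,2)=-1→OXO/XOX/..X
ply 4: OXO/XOX/X.. is terminal -1 (O); from O.O/X.X/... depth 7

value(O.O/X.X/..., X) = +1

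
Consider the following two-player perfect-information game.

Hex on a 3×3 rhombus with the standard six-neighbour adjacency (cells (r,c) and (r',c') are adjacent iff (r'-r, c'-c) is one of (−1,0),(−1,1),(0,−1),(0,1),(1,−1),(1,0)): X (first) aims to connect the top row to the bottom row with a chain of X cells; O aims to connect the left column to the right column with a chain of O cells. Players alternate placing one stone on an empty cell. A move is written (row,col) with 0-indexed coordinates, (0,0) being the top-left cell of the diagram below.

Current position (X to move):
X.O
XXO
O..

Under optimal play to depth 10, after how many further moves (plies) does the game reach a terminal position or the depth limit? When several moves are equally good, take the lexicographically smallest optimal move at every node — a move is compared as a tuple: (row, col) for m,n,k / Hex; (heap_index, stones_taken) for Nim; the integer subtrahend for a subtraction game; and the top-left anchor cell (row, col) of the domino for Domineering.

ply 1, X at X.O/XXO/O.. | (0,1)=-1→XXO/XXO/O..; (2,1)=+1→X.O/XXO/OX.*; (2,2)=-1→X.O/XXO/O.X
ply 2: X.O/XXO/OX. is terminal -1 (O); from X.O/XXO/O.. depth 10

PV length from [X.O/XXO/O..]: 1 ply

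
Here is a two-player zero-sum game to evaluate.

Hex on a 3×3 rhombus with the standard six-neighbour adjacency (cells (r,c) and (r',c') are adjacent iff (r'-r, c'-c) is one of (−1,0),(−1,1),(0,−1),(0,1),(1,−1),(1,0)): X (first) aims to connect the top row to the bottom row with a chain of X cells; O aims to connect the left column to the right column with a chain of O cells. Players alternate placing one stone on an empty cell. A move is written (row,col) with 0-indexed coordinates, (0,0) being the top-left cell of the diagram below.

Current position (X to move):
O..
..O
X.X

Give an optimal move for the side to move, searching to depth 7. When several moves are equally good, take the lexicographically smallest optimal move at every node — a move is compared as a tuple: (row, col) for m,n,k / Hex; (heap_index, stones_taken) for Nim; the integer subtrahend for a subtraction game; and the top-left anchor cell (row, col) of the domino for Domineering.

p1 X@[O../..O/X.X]: (0,1)[OX./..O/X.X]+1* (0,2)[O.X/..O/X.X]-1 (1,0)[O../X.O/X.X]-1 (1,1)[O../.XO/X.X]+1 (2,1)[O../..O/XXX]-1
p2 O@[OX./..O/X.X]: (0,2)[OXO/..O/X.X]-1* (1,0)[OX./O.O/X.X]-1 (1,1)[OX./.OO/X.X]-1 (2,1)[OX./..O/XOX]-1
p3 X@[OXO/..O/X.X]: (1,0)[OXO/X.O/X.X]+1* (1,1)[OXO/.XO/X.X]+1 (2,1)[OXO/..O/XXX]+1
p4 O@[OXO/X.O/X.X] terminal -1; root [O../..O/X.X] d7

X's best at [O../..O/X.X]: (0,1)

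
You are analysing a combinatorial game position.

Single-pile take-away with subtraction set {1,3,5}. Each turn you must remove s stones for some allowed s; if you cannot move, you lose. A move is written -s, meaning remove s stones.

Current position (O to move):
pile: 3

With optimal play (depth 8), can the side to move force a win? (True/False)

O winning at [3]: True

ply 1, O at 3 | -1=+1→2*; -3=+1→0
ply 2, X at 2 | -1=-1→1*
ply 3, O at 1 | -1=+1→0*
ply 4: 0 is terminal -1 (X); from 3 depth 8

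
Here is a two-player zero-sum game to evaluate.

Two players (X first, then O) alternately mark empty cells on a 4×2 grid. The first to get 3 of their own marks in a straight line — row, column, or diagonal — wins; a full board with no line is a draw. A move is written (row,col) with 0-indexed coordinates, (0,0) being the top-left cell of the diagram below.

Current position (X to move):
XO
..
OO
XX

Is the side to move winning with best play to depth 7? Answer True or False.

p1 X@[XO/../OO/XX]: (1,0)[XO/X./OO/XX]-1 (1,1)[XO/.X/OO/XX]+0*
p2 O@[XO/.X/OO/XX]: (1,0)[XO/OX/OO/XX]+0*
p3 X@[XO/OX/OO/XX] terminal +0; root [XO/../OO/XX] d7

X winning at [XO/../OO/XX]: False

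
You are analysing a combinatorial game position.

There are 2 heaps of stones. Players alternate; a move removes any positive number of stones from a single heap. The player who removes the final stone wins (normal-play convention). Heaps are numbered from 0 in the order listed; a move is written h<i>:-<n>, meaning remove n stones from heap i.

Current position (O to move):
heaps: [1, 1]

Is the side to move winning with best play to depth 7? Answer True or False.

[(1,1)] O move#1: h0:-1:-1/(0,1)*, h1:-1:-1/(1,0)
[(0,1)] X move#2: h1:-1:+1/(0,0)*
[(0,0)] end (terminal -1, O#3); searched (1,1) to 7

O winning at [(1,1)]: False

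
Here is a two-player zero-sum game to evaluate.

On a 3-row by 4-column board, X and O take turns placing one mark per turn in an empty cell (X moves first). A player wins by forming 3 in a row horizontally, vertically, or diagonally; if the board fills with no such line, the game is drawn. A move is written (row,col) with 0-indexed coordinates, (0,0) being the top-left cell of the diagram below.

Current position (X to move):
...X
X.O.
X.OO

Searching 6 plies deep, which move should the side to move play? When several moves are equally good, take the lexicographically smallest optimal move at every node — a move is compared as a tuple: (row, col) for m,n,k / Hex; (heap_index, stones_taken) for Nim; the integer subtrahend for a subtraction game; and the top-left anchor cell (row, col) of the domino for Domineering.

X's best at [...X/X.O./X.OO]: (0,0)

p1 X@[...X/X.O./X.OO]: (0,0)[X..X/X.O./X.OO]+1* (0,1)[.X.X/X.O./X.OO]-1 (0,2)[..XX/X.O./X.OO]-1 (1,1)[...X/XXO./X.OO]-1 (1,3)[...X/X.OX/X.OO]-1 (2,1)[...X/X.O./XXOO]-1
p2 O@[X..X/X.O./X.OO] terminal -1; root [...X/X.O./X.OO] d6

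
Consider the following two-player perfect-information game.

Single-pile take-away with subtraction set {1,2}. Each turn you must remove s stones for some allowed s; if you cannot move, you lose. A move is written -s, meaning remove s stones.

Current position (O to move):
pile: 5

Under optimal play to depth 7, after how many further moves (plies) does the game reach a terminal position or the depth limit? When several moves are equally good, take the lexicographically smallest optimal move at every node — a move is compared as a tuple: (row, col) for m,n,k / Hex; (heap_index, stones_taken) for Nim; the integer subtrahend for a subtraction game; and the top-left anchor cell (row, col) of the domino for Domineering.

PV length from [5]: 3 plies

p1 O@[5]: -1[4]-1 -2[3]+1*
p2 X@[3]: -1[2]-1* -2[1]-1
p3 O@[2]: -1[1]-1 -2[0]+1*
p4 X@[0] terminal -1; root [5] d7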